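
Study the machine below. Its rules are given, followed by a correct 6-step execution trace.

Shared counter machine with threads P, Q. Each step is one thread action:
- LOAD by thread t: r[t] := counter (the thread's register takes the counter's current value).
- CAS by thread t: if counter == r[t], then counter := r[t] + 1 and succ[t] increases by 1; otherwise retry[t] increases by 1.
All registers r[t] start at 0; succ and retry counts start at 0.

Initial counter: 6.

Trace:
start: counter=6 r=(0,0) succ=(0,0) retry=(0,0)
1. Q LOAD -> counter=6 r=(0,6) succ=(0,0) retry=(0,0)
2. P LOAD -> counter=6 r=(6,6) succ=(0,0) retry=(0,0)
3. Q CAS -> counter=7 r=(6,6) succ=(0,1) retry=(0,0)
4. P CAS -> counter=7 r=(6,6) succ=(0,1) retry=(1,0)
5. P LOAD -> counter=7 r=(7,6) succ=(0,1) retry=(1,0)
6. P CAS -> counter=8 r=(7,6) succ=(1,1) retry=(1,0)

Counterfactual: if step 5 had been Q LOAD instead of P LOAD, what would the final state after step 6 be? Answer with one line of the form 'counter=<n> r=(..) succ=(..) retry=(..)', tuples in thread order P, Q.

(re-executing from step 5 with the substitution; state before step 5: counter=7 r=(6,6) succ=(0,1) retry=(1,0))
5. Q LOAD -> counter=7 r=(6,7) succ=(0,1) retry=(1,0)
6. P CAS -> counter=7 r=(6,7) succ=(0,1) retry=(2,0)

counter=7 r=(6,7) succ=(0,1) retry=(2,0)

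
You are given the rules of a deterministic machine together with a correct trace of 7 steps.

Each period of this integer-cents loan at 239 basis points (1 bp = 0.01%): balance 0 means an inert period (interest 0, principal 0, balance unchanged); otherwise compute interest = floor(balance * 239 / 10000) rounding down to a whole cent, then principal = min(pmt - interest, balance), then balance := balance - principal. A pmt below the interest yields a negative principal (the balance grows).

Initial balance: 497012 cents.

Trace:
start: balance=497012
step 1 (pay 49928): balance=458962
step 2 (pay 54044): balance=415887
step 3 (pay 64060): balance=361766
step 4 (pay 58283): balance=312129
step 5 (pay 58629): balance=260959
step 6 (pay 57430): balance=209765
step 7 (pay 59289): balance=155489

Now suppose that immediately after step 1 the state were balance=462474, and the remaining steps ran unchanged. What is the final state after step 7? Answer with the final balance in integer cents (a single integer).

state after step 1 := balance=462474
step 2 (pay 54044): balance=419483
step 3 (pay 64060): balance=365448
step 4 (pay 58283): balance=315899
step 5 (pay 58629): balance=264819
step 6 (pay 57430): balance=213718
step 7 (pay 59289): balance=159536

159536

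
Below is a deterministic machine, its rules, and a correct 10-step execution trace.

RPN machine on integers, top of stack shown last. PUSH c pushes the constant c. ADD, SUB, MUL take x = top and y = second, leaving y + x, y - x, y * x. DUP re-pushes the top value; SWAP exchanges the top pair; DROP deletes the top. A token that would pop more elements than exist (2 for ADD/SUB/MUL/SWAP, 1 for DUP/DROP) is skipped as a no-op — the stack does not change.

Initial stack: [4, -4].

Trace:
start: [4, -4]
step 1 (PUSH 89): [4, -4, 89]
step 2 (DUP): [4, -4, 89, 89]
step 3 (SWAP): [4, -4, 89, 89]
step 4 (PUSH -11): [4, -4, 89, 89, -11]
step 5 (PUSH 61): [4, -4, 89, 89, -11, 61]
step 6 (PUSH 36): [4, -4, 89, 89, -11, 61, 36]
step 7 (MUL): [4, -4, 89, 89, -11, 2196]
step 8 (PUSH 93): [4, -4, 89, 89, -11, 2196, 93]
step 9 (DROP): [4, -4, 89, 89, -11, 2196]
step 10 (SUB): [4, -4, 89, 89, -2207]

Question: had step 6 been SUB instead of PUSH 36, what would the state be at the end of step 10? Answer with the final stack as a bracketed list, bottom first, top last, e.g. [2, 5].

(re-executing from step 6 with the substitution; state before step 6: [4, -4, 89, 89, -11, 61])
step 6 (SUB): [4, -4, 89, 89, -72]
step 7 (MUL): [4, -4, 89, -6408]
step 8 (PUSH 93): [4, -4, 89, -6408, 93]
step 9 (DROP): [4, -4, 89, -6408]
step 10 (SUB): [4, -4, 6497]

[4, -4, 6497]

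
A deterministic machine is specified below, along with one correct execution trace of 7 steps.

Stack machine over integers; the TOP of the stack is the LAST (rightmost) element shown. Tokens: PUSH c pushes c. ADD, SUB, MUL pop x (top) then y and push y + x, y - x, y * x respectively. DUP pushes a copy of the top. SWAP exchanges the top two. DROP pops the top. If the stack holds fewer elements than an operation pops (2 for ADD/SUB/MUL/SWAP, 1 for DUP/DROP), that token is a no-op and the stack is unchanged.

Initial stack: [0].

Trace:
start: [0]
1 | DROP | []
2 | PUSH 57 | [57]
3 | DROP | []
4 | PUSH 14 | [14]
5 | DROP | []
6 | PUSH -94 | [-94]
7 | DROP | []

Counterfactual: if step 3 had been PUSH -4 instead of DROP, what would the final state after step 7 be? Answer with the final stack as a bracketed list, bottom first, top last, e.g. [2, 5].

[57, -4]

(re-executing from step 3 with the substitution; state before step 3: [57])
3 | PUSH -4 | [57, -4]
4 | PUSH 14 | [57, -4, 14]
5 | DROP | [57, -4]
6 | PUSH -94 | [57, -4, -94]
7 | DROP | [57, -4]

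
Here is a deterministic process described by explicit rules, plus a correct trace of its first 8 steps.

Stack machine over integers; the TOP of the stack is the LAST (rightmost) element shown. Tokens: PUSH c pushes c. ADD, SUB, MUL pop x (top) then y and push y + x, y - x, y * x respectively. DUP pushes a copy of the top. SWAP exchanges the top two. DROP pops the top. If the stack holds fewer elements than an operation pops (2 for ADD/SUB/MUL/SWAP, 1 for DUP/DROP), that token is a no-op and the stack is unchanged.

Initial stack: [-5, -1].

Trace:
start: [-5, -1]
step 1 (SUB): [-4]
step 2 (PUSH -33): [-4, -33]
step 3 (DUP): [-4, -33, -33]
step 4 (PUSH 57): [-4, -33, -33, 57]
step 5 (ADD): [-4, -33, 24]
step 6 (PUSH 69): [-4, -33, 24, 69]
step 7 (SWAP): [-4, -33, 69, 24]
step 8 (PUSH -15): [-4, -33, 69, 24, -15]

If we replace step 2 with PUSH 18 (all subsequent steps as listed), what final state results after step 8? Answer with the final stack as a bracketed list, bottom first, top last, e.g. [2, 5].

(re-executing from step 2 with the substitution; state before step 2: [-4])
step 2 (PUSH 18): [-4, 18]
step 3 (DUP): [-4, 18, 18]
step 4 (PUSH 57): [-4, 18, 18, 57]
step 5 (ADD): [-4, 18, 75]
step 6 (PUSH 69): [-4, 18, 75, 69]
step 7 (SWAP): [-4, 18, 69, 75]
step 8 (PUSH -15): [-4, 18, 69, 75, -15]

[-4, 18, 69, 75, -15]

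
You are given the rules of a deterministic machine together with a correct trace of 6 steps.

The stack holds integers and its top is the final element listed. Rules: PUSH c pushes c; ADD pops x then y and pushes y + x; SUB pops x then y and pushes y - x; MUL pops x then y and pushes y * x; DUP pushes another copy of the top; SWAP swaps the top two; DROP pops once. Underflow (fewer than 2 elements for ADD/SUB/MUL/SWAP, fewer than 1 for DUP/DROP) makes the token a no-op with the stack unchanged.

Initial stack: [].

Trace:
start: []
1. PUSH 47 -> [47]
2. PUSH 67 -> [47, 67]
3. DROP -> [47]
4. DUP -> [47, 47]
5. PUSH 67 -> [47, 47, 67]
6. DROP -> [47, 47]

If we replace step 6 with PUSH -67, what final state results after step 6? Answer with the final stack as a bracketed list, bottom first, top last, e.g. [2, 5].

(re-executing from step 6 with the substitution; state before step 6: [47, 47, 67])
6. PUSH -67 -> [47, 47, 67, -67]

[47, 47, 67, -67]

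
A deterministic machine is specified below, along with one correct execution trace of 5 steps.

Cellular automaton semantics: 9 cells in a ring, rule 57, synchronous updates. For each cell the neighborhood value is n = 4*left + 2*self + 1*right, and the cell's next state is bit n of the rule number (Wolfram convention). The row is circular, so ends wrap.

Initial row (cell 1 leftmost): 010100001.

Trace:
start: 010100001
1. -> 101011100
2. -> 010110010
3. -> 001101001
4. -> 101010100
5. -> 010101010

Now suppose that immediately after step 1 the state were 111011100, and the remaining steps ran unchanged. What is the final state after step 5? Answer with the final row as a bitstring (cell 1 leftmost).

state after step 1 := 111011100
2. -> 100110010
3. -> 010101001
4. -> 101010100
5. -> 010101010

010101010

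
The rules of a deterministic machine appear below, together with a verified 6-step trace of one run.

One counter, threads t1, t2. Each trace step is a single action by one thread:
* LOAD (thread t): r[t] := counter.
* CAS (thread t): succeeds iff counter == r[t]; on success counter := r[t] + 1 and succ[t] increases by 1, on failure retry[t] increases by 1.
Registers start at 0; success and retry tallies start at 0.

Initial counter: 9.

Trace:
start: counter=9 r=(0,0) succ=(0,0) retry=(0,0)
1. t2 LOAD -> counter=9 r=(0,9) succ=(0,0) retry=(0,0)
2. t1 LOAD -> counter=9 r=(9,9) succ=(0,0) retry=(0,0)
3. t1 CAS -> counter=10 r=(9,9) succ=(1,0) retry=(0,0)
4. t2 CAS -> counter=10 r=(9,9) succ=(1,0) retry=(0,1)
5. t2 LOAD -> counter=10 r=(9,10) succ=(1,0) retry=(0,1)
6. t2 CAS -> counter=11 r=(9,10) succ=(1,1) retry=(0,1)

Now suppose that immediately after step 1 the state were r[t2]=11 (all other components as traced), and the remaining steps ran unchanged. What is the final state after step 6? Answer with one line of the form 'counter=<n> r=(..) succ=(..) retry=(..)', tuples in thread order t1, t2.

counter=11 r=(9,10) succ=(1,1) retry=(0,1)

state after step 1 := counter=9 r=(0,11) succ=(0,0) retry=(0,0)
2. t1 LOAD -> counter=9 r=(9,11) succ=(0,0) retry=(0,0)
3. t1 CAS -> counter=10 r=(9,11) succ=(1,0) retry=(0,0)
4. t2 CAS -> counter=10 r=(9,11) succ=(1,0) retry=(0,1)
5. t2 LOAD -> counter=10 r=(9,10) succ=(1,0) retry=(0,1)
6. t2 CAS -> counter=11 r=(9,10) succ=(1,1) retry=(0,1)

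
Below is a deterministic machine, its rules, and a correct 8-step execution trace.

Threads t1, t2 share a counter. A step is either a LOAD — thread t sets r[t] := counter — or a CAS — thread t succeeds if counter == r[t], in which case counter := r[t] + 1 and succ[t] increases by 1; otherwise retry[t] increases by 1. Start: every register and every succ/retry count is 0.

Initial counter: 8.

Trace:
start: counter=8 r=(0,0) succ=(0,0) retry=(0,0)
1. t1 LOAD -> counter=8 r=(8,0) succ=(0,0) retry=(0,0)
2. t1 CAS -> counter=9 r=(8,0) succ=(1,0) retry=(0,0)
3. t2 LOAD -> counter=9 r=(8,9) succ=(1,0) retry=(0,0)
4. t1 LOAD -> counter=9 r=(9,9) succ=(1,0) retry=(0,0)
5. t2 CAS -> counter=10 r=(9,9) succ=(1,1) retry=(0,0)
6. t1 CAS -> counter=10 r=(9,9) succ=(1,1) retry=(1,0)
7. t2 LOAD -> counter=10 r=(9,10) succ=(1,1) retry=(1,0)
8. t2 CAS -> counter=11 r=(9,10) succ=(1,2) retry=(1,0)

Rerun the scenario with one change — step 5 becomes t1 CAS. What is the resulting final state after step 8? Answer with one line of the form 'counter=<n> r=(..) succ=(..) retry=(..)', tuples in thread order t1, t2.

(re-executing from step 5 with the substitution; state before step 5: counter=9 r=(9,9) succ=(1,0) retry=(0,0))
5. t1 CAS -> counter=10 r=(9,9) succ=(2,0) retry=(0,0)
6. t1 CAS -> counter=10 r=(9,9) succ=(2,0) retry=(1,0)
7. t2 LOAD -> counter=10 r=(9,10) succ=(2,0) retry=(1,0)
8. t2 CAS -> counter=11 r=(9,10) succ=(2,1) retry=(1,0)

counter=11 r=(9,10) succ=(2,1) retry=(1,0)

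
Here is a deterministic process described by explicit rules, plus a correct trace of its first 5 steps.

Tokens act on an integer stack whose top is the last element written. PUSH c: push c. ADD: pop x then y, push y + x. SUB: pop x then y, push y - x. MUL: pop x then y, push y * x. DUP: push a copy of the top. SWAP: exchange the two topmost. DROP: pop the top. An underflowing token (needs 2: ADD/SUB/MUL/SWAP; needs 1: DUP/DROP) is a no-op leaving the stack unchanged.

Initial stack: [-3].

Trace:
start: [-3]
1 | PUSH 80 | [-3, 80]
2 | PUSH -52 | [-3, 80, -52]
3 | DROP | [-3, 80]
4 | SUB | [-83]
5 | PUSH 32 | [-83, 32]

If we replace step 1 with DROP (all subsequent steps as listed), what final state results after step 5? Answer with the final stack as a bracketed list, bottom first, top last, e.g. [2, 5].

[32]

(re-executing from step 1 with the substitution; state before step 1: [-3])
1 | DROP | []
2 | PUSH -52 | [-52]
3 | DROP | []
4 | SUB | []
5 | PUSH 32 | [32]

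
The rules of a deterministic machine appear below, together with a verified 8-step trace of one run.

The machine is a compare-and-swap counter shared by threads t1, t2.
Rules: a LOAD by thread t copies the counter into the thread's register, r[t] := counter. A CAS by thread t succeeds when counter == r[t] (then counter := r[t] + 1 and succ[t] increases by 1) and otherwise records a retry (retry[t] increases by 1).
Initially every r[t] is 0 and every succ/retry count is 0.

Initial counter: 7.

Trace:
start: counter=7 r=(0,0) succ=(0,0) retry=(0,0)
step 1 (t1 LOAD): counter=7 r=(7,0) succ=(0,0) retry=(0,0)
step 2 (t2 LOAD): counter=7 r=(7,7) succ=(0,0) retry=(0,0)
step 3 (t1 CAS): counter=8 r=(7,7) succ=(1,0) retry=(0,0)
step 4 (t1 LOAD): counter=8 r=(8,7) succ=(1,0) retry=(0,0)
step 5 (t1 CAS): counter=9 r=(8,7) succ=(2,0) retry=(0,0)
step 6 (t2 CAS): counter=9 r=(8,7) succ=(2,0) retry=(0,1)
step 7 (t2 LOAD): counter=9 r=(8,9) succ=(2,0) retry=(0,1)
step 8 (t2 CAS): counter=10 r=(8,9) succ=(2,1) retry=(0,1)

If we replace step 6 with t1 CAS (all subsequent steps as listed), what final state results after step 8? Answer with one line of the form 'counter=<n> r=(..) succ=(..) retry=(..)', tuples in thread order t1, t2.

counter=10 r=(8,9) succ=(2,1) retry=(1,0)

(re-executing from step 6 with the substitution; state before step 6: counter=9 r=(8,7) succ=(2,0) retry=(0,0))
step 6 (t1 CAS): counter=9 r=(8,7) succ=(2,0) retry=(1,0)
step 7 (t2 LOAD): counter=9 r=(8,9) succ=(2,0) retry=(1,0)
step 8 (t2 CAS): counter=10 r=(8,9) succ=(2,1) retry=(1,0)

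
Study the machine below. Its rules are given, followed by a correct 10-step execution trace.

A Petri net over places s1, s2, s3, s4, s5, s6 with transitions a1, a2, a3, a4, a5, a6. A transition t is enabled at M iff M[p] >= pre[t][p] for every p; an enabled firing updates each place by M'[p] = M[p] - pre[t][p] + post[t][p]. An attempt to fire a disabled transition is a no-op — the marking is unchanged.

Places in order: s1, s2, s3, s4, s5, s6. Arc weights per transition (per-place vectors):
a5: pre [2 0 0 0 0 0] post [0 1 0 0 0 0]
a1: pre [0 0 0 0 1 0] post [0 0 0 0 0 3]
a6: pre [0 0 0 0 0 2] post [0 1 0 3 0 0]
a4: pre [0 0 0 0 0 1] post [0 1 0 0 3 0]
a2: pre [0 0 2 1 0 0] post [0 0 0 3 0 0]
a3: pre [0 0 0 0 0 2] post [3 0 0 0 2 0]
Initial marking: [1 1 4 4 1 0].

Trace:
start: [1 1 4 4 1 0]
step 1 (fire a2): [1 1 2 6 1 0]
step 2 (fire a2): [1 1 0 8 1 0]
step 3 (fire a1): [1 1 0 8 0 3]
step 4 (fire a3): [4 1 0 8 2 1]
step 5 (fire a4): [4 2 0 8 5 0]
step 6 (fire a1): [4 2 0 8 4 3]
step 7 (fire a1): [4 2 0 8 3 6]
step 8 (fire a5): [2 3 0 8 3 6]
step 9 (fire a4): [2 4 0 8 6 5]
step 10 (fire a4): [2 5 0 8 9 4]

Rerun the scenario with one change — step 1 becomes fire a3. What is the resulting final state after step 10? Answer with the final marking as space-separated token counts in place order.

(re-executing from step 1 with the substitution; state before step 1: [1 1 4 4 1 0])
step 1 (fire a3): [1 1 4 4 1 0]
step 2 (fire a2): [1 1 2 6 1 0]
step 3 (fire a1): [1 1 2 6 0 3]
step 4 (fire a3): [4 1 2 6 2 1]
step 5 (fire a4): [4 2 2 6 5 0]
step 6 (fire a1): [4 2 2 6 4 3]
step 7 (fire a1): [4 2 2 6 3 6]
step 8 (fire a5): [2 3 2 6 3 6]
step 9 (fire a4): [2 4 2 6 6 5]
step 10 (fire a4): [2 5 2 6 9 4]

2 5 2 6 9 4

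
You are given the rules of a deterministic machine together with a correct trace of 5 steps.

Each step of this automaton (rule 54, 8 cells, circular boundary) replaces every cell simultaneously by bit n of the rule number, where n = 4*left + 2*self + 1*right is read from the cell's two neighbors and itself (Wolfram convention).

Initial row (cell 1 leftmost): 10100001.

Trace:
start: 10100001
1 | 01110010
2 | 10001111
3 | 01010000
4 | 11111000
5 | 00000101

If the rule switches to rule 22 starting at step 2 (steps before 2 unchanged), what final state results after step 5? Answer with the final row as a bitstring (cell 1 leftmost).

(re-executing steps 2..5 under rule 22; state before step 2: 01110010)
2 | 10001111
3 | 01010000
4 | 11011000
5 | 00000101

00000101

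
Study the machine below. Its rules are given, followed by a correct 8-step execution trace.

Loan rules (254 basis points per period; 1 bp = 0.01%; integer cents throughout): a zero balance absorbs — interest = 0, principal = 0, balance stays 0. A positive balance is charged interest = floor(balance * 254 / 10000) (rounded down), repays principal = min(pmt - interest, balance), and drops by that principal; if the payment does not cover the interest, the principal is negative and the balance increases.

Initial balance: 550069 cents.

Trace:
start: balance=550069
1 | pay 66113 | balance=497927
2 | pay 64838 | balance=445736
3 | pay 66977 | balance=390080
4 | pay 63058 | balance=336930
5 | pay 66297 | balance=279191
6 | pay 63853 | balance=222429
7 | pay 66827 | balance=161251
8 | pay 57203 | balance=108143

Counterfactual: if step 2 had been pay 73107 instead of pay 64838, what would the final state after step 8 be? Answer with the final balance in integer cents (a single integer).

(re-executing from step 2 with the substitution; state before step 2: balance=497927)
2 | pay 73107 | balance=437467
3 | pay 66977 | balance=381601
4 | pay 63058 | balance=328235
5 | pay 66297 | balance=270275
6 | pay 63853 | balance=213286
7 | pay 66827 | balance=151876
8 | pay 57203 | balance=98530

98530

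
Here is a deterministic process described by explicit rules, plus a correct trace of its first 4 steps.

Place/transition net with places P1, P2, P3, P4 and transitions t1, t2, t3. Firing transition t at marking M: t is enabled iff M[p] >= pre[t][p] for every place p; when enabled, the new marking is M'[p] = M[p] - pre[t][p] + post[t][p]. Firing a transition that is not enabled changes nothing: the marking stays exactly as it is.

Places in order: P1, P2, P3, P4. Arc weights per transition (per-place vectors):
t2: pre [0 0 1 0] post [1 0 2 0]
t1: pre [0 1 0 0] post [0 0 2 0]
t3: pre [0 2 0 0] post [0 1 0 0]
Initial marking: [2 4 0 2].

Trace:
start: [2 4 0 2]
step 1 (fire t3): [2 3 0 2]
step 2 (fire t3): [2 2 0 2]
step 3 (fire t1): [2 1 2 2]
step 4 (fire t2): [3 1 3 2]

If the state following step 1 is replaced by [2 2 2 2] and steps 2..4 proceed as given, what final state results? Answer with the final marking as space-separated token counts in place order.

state after step 1 := [2 2 2 2]
step 2 (fire t3): [2 1 2 2]
step 3 (fire t1): [2 0 4 2]
step 4 (fire t2): [3 0 5 2]

3 0 5 2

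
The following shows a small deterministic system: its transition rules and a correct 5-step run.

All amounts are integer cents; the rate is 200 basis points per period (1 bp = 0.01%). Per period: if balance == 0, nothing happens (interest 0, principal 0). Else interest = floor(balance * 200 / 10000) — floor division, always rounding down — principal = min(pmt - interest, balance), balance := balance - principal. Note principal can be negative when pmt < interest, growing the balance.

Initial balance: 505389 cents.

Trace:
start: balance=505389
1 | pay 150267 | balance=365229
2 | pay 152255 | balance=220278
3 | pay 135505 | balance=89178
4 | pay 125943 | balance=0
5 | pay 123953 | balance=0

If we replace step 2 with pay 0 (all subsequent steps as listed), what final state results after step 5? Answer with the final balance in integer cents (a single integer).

(re-executing from step 2 with the substitution; state before step 2: balance=365229)
2 | pay 0 | balance=372533
3 | pay 135505 | balance=244478
4 | pay 125943 | balance=123424
5 | pay 123953 | balance=1939

1939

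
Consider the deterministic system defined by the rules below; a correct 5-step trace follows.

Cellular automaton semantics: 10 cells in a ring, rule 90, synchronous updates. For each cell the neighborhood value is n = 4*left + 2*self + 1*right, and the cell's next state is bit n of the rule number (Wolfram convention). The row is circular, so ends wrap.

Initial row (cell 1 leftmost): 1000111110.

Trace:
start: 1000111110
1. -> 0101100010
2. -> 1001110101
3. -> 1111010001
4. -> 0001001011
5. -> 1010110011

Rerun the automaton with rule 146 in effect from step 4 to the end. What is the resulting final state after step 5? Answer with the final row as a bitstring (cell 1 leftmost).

(re-executing steps 4..5 under rule 146; state before step 4: 1111010001)
4. -> 1110001010
5. -> 0101010000

0101010000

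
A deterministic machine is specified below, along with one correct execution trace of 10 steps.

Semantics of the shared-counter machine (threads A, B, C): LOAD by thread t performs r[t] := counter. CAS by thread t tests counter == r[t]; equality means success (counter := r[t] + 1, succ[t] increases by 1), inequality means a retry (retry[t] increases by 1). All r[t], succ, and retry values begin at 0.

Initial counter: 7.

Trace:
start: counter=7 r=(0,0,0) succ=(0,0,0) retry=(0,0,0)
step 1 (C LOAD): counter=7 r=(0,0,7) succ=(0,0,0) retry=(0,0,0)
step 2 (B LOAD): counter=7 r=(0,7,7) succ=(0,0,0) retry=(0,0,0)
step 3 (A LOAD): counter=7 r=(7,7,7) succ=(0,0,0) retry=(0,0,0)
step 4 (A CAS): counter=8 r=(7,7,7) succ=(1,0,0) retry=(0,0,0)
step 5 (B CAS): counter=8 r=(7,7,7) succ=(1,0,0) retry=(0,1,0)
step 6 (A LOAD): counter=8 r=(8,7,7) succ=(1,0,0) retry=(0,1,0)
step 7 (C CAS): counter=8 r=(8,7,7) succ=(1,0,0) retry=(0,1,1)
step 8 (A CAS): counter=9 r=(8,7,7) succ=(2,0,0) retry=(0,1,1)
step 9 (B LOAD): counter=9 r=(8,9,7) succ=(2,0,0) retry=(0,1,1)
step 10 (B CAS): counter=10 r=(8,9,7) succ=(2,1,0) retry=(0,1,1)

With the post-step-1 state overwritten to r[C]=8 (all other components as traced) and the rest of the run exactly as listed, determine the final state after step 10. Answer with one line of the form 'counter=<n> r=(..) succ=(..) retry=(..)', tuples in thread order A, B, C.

state after step 1 := counter=7 r=(0,0,8) succ=(0,0,0) retry=(0,0,0)
step 2 (B LOAD): counter=7 r=(0,7,8) succ=(0,0,0) retry=(0,0,0)
step 3 (A LOAD): counter=7 r=(7,7,8) succ=(0,0,0) retry=(0,0,0)
step 4 (A CAS): counter=8 r=(7,7,8) succ=(1,0,0) retry=(0,0,0)
step 5 (B CAS): counter=8 r=(7,7,8) succ=(1,0,0) retry=(0,1,0)
step 6 (A LOAD): counter=8 r=(8,7,8) succ=(1,0,0) retry=(0,1,0)
step 7 (C CAS): counter=9 r=(8,7,8) succ=(1,0,1) retry=(0,1,0)
step 8 (A CAS): counter=9 r=(8,7,8) succ=(1,0,1) retry=(1,1,0)
step 9 (B LOAD): counter=9 r=(8,9,8) succ=(1,0,1) retry=(1,1,0)
step 10 (B CAS): counter=10 r=(8,9,8) succ=(1,1,1) retry=(1,1,0)

counter=10 r=(8,9,8) succ=(1,1,1) retry=(1,1,0)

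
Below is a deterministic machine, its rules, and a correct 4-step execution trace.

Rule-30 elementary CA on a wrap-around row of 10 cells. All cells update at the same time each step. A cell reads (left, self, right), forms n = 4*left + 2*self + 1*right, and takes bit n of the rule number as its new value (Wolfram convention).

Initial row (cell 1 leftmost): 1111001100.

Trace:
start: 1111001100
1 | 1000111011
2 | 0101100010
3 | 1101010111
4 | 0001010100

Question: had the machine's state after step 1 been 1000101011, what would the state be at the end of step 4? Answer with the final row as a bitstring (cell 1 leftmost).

0001111010

state after step 1 := 1000101011
2 | 0101101010
3 | 1101001011
4 | 0001111010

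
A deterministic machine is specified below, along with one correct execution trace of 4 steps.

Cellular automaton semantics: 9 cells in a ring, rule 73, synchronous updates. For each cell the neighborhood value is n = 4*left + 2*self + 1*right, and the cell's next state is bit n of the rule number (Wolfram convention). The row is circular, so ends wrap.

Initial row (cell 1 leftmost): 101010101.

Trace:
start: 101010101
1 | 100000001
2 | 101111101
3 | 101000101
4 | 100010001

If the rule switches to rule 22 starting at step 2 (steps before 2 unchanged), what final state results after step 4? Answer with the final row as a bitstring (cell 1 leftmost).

(re-executing steps 2..4 under rule 22; state before step 2: 100000001)
2 | 010000010
3 | 111000111
4 | 000101000

000101000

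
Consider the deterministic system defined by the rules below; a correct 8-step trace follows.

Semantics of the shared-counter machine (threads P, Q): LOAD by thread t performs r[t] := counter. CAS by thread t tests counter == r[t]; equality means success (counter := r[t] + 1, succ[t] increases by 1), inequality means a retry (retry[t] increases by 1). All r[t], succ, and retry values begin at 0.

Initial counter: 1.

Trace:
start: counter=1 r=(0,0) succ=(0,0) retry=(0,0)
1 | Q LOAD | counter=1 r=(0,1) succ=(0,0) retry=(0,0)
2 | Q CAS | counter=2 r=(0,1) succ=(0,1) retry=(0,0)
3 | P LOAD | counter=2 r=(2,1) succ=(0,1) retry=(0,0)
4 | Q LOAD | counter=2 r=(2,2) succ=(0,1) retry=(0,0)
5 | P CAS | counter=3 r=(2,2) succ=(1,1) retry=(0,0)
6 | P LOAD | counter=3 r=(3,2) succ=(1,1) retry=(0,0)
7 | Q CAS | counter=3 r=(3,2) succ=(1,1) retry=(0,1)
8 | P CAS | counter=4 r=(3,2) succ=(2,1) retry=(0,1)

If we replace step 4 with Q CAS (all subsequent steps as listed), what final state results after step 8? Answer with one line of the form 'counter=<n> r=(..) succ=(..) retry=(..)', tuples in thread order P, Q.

counter=4 r=(3,1) succ=(2,1) retry=(0,2)

(re-executing from step 4 with the substitution; state before step 4: counter=2 r=(2,1) succ=(0,1) retry=(0,0))
4 | Q CAS | counter=2 r=(2,1) succ=(0,1) retry=(0,1)
5 | P CAS | counter=3 r=(2,1) succ=(1,1) retry=(0,1)
6 | P LOAD | counter=3 r=(3,1) succ=(1,1) retry=(0,1)
7 | Q CAS | counter=3 r=(3,1) succ=(1,1) retry=(0,2)
8 | P CAS | counter=4 r=(3,1) succ=(2,1) retry=(0,2)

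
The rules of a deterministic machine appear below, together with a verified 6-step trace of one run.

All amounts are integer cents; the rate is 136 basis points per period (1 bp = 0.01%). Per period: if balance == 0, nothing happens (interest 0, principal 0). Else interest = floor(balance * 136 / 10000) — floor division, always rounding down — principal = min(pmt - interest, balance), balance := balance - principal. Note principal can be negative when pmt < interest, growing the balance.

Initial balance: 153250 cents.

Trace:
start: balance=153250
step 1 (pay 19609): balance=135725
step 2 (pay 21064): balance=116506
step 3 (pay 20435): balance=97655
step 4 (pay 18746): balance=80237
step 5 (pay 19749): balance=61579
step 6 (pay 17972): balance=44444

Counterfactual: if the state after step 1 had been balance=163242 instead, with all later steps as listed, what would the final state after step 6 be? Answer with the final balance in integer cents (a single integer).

73883

state after step 1 := balance=163242
step 2 (pay 21064): balance=144398
step 3 (pay 20435): balance=125926
step 4 (pay 18746): balance=108892
step 5 (pay 19749): balance=90623
step 6 (pay 17972): balance=73883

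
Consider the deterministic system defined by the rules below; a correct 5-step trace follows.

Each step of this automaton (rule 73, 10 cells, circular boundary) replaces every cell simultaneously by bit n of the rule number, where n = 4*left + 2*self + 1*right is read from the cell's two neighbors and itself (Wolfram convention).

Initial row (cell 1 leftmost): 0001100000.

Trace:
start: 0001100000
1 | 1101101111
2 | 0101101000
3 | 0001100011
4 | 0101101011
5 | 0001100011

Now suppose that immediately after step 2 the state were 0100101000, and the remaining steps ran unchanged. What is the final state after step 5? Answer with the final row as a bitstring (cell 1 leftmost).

0100001011

state after step 2 := 0100101000
3 | 0000000011
4 | 0111111011
5 | 0100001011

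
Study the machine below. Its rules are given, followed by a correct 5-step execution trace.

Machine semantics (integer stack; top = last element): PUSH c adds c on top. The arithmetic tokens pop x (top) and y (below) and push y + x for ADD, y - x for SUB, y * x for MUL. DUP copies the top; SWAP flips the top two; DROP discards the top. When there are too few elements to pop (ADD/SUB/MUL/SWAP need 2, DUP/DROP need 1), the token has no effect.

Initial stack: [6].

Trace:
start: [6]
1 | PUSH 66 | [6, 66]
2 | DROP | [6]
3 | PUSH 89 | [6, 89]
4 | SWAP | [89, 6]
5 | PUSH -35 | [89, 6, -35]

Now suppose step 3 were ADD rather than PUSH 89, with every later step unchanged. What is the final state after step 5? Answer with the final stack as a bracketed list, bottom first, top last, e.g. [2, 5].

(re-executing from step 3 with the substitution; state before step 3: [6])
3 | ADD | [6]
4 | SWAP | [6]
5 | PUSH -35 | [6, -35]

[6, -35]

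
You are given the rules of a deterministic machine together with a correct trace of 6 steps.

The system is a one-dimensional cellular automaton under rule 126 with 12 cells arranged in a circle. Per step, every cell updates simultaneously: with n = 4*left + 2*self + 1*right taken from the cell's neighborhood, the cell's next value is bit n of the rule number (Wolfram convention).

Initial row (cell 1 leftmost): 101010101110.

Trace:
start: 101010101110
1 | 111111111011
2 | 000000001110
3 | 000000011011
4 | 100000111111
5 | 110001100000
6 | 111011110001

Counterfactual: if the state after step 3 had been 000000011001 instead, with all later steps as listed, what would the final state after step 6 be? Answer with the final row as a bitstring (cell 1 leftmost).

111011110001

state after step 3 := 000000011001
4 | 100000111111
5 | 110001100000
6 | 111011110001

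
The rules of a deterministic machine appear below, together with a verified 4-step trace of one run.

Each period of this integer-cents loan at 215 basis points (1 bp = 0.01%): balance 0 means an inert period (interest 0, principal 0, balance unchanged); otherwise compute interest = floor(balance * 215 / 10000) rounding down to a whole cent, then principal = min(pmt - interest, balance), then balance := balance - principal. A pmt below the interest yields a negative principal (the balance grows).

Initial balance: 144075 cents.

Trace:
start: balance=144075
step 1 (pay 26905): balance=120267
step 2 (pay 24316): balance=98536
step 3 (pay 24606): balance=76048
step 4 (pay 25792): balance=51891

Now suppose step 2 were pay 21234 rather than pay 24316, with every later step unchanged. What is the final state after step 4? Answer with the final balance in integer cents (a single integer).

(re-executing from step 2 with the substitution; state before step 2: balance=120267)
step 2 (pay 21234): balance=101618
step 3 (pay 24606): balance=79196
step 4 (pay 25792): balance=55106

55106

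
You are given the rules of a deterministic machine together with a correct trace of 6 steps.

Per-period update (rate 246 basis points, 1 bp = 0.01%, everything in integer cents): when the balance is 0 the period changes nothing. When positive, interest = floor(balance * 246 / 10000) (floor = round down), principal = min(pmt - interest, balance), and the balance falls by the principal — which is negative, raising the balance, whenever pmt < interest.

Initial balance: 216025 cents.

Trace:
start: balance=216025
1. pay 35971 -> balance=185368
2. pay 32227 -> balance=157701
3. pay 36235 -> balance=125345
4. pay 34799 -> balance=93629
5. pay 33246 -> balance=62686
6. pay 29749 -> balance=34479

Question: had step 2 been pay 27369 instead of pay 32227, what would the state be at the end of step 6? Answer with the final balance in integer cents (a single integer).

39831

(re-executing from step 2 with the substitution; state before step 2: balance=185368)
2. pay 27369 -> balance=162559
3. pay 36235 -> balance=130322
4. pay 34799 -> balance=98728
5. pay 33246 -> balance=67910
6. pay 29749 -> balance=39831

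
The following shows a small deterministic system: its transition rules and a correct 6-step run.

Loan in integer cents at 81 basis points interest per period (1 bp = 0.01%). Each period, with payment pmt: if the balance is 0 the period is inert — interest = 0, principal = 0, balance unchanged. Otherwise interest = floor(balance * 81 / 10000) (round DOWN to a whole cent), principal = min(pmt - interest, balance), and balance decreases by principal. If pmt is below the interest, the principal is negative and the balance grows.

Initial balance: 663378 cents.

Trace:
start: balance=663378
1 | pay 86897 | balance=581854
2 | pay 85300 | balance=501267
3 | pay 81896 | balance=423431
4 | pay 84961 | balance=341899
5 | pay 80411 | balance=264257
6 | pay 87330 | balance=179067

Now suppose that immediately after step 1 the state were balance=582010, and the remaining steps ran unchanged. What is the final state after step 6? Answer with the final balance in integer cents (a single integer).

state after step 1 := balance=582010
2 | pay 85300 | balance=501424
3 | pay 81896 | balance=423589
4 | pay 84961 | balance=342059
5 | pay 80411 | balance=264418
6 | pay 87330 | balance=179229

179229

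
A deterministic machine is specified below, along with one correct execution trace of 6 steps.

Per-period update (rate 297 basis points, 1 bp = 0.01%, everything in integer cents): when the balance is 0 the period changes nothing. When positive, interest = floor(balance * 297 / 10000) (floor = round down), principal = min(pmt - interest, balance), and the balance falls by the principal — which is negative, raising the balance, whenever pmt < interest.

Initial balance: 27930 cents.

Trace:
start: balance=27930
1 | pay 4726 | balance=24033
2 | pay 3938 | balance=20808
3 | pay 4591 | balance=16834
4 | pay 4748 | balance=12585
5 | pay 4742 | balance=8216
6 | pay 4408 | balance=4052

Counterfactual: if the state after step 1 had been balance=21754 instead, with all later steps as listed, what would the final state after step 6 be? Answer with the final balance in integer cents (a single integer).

1415

state after step 1 := balance=21754
2 | pay 3938 | balance=18462
3 | pay 4591 | balance=14419
4 | pay 4748 | balance=10099
5 | pay 4742 | balance=5656
6 | pay 4408 | balance=1415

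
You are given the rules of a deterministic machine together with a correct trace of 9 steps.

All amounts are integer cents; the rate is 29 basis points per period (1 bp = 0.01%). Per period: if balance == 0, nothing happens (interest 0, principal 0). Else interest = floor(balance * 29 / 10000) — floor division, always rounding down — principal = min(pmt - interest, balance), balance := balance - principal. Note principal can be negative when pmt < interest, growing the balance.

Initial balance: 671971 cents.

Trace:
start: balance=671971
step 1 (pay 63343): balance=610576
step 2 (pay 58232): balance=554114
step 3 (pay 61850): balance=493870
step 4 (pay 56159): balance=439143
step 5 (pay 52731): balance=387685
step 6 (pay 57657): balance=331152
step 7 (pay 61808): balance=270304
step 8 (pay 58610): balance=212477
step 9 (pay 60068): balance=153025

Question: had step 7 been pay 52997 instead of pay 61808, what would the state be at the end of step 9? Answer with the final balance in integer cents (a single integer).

(re-executing from step 7 with the substitution; state before step 7: balance=331152)
step 7 (pay 52997): balance=279115
step 8 (pay 58610): balance=221314
step 9 (pay 60068): balance=161887

161887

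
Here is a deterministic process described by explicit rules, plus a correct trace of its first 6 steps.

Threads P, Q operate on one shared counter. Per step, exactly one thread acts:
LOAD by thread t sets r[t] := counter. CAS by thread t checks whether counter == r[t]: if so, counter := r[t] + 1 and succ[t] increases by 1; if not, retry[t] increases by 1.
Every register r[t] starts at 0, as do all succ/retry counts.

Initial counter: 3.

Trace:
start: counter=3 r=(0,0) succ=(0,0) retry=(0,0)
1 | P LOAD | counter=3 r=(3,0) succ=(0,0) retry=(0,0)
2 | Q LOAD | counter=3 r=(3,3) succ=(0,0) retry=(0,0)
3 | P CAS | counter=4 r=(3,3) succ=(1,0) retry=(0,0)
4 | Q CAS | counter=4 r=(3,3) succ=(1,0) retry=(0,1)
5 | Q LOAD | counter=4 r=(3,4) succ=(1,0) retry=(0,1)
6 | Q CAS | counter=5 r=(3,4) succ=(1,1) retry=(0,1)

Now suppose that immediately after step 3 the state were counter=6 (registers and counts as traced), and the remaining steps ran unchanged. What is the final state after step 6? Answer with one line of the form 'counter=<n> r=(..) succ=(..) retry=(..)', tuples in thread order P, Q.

counter=7 r=(3,6) succ=(1,1) retry=(0,1)

state after step 3 := counter=6 r=(3,3) succ=(1,0) retry=(0,0)
4 | Q CAS | counter=6 r=(3,3) succ=(1,0) retry=(0,1)
5 | Q LOAD | counter=6 r=(3,6) succ=(1,0) retry=(0,1)
6 | Q CAS | counter=7 r=(3,6) succ=(1,1) retry=(0,1)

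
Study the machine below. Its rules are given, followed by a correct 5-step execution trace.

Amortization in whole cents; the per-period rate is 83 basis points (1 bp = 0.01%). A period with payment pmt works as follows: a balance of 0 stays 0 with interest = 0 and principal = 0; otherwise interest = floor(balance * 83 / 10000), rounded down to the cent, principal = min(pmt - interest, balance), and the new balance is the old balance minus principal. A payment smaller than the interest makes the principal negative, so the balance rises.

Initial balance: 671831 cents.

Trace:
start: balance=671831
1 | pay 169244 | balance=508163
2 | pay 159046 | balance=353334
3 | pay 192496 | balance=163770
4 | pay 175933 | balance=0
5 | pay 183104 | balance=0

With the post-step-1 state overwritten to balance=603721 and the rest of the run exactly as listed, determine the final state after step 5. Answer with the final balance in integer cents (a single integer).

state after step 1 := balance=603721
2 | pay 159046 | balance=449685
3 | pay 192496 | balance=260921
4 | pay 175933 | balance=87153
5 | pay 183104 | balance=0

0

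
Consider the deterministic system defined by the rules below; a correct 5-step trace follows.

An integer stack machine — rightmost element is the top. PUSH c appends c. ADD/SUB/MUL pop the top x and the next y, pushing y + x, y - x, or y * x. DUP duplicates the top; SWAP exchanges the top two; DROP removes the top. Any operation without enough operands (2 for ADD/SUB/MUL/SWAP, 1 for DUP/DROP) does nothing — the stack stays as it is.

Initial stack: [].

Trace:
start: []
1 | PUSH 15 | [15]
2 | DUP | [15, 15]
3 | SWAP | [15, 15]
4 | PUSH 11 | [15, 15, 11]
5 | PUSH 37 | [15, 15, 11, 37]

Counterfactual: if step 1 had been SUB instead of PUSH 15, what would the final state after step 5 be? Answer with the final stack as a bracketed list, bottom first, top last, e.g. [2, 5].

[11, 37]

(re-executing from step 1 with the substitution; state before step 1: [])
1 | SUB | []
2 | DUP | []
3 | SWAP | []
4 | PUSH 11 | [11]
5 | PUSH 37 | [11, 37]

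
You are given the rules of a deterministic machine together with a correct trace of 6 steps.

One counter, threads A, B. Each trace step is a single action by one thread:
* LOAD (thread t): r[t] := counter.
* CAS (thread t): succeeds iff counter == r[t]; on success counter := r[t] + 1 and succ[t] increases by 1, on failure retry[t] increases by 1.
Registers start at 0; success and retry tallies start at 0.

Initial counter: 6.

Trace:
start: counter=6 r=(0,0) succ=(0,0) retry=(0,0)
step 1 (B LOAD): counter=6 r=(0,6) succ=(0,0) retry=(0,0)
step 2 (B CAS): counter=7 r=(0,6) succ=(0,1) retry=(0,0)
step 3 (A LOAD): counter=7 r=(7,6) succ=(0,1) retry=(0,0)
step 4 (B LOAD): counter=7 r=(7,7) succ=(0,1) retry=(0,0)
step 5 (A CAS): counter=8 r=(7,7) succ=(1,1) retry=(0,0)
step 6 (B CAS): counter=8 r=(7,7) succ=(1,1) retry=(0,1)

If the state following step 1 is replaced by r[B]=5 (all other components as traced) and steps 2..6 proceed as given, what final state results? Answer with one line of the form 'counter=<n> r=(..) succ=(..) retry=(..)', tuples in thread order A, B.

state after step 1 := counter=6 r=(0,5) succ=(0,0) retry=(0,0)
step 2 (B CAS): counter=6 r=(0,5) succ=(0,0) retry=(0,1)
step 3 (A LOAD): counter=6 r=(6,5) succ=(0,0) retry=(0,1)
step 4 (B LOAD): counter=6 r=(6,6) succ=(0,0) retry=(0,1)
step 5 (A CAS): counter=7 r=(6,6) succ=(1,0) retry=(0,1)
step 6 (B CAS): counter=7 r=(6,6) succ=(1,0) retry=(0,2)

counter=7 r=(6,6) succ=(1,0) retry=(0,2)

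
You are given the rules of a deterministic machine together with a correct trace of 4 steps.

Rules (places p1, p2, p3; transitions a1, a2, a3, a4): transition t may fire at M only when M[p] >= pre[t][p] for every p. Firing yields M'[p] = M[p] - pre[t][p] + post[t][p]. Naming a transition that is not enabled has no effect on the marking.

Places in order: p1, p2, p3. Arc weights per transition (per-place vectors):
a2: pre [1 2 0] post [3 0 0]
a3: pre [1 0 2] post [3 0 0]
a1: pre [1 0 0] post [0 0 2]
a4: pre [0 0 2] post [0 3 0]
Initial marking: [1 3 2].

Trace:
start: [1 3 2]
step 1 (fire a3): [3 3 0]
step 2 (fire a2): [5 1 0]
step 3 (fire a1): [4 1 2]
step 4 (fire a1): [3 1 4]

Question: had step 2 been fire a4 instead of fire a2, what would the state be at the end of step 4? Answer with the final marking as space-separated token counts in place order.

(re-executing from step 2 with the substitution; state before step 2: [3 3 0])
step 2 (fire a4): [3 3 0]
step 3 (fire a1): [2 3 2]
step 4 (fire a1): [1 3 4]

1 3 4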